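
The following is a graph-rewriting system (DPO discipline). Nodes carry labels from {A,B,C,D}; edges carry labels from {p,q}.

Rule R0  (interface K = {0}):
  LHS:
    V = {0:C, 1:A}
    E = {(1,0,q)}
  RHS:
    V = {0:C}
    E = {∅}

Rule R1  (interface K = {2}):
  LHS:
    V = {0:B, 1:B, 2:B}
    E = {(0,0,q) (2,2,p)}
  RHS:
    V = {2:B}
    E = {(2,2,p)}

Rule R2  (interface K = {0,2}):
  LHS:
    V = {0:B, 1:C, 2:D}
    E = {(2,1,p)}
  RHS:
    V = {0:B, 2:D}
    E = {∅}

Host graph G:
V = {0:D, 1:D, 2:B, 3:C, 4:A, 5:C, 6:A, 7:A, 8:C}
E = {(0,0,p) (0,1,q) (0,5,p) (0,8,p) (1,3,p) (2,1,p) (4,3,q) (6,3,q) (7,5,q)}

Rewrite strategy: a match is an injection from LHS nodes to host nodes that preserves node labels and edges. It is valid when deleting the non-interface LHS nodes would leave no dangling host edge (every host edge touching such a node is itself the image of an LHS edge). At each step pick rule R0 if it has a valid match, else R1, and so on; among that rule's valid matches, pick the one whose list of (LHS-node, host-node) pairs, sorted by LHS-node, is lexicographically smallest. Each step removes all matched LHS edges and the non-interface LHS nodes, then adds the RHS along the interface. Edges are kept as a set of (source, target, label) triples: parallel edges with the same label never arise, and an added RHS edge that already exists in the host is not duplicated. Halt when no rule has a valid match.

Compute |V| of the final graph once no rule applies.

Answer: 3

Rewrite trace:
[0] host  ⇒  9 nodes, 9 edges  {0-p->0 0-q->1 0-p->5 0-p->8 1-p->3 2-p->1 4-q->3 6-q->3 7-q->5}
[1] R0 @ {0↦3, 1↦4}  ⇒  8 nodes, 8 edges  {0-p->0 0-q->1 0-p->5 0-p->8 1-p->3 2-p->1 6-q->3 7-q->5}
[2] R0 @ {0↦3, 1↦6}  ⇒  7 nodes, 7 edges  {0-p->0 0-q->1 0-p->5 0-p->8 1-p->3 2-p->1 7-q->5}
[3] R0 @ {0↦5, 1↦7}  ⇒  6 nodes, 6 edges  {0-p->0 0-q->1 0-p->5 0-p->8 1-p->3 2-p->1}
[4] R2 @ {0↦2, 1↦3, 2↦1}  ⇒  5 nodes, 5 edges  {0-p->0 0-q->1 0-p->5 0-p->8 2-p->1}
[5] R2 @ {0↦2, 1↦5, 2↦0}  ⇒  4 nodes, 4 edges  {0-p->0 0-q->1 0-p->8 2-p->1}
[6] R2 @ {0↦2, 1↦8, 2↦0}  ⇒  3 nodes, 3 edges  {0-p->0 0-q->1 2-p->1}
normal form: no rule applies after step 6
NF nodes: {0:D, 1:D, 2:B}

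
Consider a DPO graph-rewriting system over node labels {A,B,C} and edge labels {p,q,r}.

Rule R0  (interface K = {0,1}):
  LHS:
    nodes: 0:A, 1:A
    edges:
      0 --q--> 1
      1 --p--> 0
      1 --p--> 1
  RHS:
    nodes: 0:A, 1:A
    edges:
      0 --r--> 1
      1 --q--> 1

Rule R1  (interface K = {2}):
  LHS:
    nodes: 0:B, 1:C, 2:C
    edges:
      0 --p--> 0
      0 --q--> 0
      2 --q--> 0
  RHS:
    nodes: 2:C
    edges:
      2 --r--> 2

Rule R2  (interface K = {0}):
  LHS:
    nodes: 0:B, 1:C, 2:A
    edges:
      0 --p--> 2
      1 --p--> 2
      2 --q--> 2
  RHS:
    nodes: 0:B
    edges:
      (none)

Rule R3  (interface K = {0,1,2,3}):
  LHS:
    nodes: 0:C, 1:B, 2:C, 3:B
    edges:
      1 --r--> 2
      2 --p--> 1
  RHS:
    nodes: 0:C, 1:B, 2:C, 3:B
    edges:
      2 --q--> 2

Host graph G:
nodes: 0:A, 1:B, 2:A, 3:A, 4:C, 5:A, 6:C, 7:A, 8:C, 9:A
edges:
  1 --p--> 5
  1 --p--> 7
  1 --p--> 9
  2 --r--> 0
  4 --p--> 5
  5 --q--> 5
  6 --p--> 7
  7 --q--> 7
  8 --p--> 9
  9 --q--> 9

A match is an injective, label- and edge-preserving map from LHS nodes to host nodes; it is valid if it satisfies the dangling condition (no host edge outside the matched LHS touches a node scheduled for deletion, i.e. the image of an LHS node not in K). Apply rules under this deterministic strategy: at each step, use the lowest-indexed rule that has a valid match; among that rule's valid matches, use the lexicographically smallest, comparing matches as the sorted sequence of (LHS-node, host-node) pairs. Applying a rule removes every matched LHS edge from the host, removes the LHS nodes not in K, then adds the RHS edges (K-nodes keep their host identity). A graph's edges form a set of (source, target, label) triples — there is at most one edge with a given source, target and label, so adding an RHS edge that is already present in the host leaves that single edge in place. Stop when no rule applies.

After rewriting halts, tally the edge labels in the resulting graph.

[0] host  ⇒  10 nodes, 10 edges  {1-p->5 1-p->7 1-p->9 2-r->0 4-p->5 5-q->5 6-p->7 7-q->7 8-p->9 9-q->9}
[1] R2 @ {0↦1, 1↦4, 2↦5}  ⇒  8 nodes, 7 edges  {1-p->7 1-p->9 2-r->0 6-p->7 7-q->7 8-p->9 9-q->9}
[2] R2 @ {0↦1, 1↦6, 2↦7}  ⇒  6 nodes, 4 edges  {1-p->9 2-r->0 8-p->9 9-q->9}
[3] R2 @ {0↦1, 1↦8, 2↦9}  ⇒  4 nodes, 1 edges  {2-r->0}
halt: no rule applies after step 3
NF edges: [(2, 0, 'r')]

Answer: r:1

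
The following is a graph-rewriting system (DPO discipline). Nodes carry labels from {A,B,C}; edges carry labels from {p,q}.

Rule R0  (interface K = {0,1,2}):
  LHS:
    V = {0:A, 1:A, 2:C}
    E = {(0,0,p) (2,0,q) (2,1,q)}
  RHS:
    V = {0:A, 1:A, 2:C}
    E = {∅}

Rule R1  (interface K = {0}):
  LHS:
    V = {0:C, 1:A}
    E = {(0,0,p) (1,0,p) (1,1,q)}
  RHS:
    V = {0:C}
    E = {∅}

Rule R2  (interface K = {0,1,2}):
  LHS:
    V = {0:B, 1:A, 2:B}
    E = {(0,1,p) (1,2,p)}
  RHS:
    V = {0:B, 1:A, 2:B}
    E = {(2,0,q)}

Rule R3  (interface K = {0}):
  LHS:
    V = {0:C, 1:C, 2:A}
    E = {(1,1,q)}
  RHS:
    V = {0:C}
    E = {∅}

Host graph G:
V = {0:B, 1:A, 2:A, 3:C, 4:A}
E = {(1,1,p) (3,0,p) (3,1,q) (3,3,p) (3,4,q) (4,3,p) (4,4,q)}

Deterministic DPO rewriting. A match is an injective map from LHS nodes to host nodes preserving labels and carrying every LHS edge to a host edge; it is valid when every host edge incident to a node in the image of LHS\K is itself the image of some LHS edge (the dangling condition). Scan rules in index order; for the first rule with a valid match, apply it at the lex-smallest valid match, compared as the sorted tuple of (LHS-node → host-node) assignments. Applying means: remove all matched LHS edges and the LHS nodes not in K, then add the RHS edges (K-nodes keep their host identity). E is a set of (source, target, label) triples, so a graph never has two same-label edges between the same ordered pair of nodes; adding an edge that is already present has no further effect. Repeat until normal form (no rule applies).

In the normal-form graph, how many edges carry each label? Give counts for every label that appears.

Answer: p:1

Derivation:
initial: |V|=5 |E|=7  E = 1-p->1 3-p->0 3-q->1 3-p->3 3-q->4 4-p->3 4-q->4
step 1: apply R0 at {0↦1, 1↦4, 2↦3}  → |V|=5 |E|=4  E = 3-p->0 3-p->3 4-p->3 4-q->4
step 2: apply R1 at {0↦3, 1↦4}  → |V|=4 |E|=1  E = 3-p->0
final graph: no rule applies after step 2
NF edges: [(3, 0, 'p')]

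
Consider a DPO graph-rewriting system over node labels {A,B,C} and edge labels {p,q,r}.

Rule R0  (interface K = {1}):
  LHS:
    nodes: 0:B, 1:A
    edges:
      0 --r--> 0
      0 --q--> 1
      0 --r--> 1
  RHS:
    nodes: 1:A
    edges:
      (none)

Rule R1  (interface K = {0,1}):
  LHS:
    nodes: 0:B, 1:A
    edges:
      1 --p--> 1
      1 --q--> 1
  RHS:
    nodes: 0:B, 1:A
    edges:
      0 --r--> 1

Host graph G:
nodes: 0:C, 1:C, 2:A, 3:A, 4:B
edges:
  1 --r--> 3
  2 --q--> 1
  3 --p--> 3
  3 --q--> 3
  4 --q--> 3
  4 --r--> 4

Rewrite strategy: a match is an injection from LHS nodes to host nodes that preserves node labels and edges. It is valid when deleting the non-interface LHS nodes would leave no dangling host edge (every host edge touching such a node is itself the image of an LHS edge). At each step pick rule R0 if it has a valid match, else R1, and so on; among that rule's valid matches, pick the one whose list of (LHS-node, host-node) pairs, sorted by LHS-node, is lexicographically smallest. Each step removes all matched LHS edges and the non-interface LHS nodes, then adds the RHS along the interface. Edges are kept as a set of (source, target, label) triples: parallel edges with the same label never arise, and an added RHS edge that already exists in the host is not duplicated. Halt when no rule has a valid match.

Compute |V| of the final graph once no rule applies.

start.  V:5 E:6  edges: 1-r->3 2-q->1 3-p->3 3-q->3 4-q->3 4-r->4
1. fire R1 via {0↦4, 1↦3}  →  V:5 E:5  edges: 1-r->3 2-q->1 4-q->3 4-r->3 4-r->4
2. fire R0 via {0↦4, 1↦3}  →  V:4 E:2  edges: 1-r->3 2-q->1
halt: no rule applies after step 2
NF nodes: {0:C, 1:C, 2:A, 3:A}

Answer: 4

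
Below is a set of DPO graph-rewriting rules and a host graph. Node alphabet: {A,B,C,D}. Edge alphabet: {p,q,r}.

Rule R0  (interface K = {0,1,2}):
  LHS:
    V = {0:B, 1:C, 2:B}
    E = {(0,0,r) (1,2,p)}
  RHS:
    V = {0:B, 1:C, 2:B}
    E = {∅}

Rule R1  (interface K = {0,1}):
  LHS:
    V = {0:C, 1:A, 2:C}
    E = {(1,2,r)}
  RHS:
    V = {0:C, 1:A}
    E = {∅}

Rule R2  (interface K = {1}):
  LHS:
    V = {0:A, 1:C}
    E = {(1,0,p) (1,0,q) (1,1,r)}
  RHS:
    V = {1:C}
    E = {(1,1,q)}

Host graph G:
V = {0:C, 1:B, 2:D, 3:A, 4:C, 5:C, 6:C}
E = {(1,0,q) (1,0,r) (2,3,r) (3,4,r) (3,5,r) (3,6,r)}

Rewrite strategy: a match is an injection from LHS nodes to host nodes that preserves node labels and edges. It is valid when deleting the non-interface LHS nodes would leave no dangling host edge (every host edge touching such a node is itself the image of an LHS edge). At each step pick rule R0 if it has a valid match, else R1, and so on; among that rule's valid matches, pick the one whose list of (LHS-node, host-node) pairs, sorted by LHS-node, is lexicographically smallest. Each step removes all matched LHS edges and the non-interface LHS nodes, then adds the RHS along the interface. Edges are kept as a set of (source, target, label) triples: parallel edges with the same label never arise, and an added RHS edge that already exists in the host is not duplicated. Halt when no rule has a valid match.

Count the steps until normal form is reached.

start.  V:7 E:6  edges: 1-q->0 1-r->0 2-r->3 3-r->4 3-r->5 3-r->6
1. fire R1 via {0↦0, 1↦3, 2↦4}  →  V:6 E:5  edges: 1-q->0 1-r->0 2-r->3 3-r->5 3-r->6
2. fire R1 via {0↦0, 1↦3, 2↦5}  →  V:5 E:4  edges: 1-q->0 1-r->0 2-r->3 3-r->6
3. fire R1 via {0↦0, 1↦3, 2↦6}  →  V:4 E:3  edges: 1-q->0 1-r->0 2-r->3
halt: no rule applies after step 3

Answer: 3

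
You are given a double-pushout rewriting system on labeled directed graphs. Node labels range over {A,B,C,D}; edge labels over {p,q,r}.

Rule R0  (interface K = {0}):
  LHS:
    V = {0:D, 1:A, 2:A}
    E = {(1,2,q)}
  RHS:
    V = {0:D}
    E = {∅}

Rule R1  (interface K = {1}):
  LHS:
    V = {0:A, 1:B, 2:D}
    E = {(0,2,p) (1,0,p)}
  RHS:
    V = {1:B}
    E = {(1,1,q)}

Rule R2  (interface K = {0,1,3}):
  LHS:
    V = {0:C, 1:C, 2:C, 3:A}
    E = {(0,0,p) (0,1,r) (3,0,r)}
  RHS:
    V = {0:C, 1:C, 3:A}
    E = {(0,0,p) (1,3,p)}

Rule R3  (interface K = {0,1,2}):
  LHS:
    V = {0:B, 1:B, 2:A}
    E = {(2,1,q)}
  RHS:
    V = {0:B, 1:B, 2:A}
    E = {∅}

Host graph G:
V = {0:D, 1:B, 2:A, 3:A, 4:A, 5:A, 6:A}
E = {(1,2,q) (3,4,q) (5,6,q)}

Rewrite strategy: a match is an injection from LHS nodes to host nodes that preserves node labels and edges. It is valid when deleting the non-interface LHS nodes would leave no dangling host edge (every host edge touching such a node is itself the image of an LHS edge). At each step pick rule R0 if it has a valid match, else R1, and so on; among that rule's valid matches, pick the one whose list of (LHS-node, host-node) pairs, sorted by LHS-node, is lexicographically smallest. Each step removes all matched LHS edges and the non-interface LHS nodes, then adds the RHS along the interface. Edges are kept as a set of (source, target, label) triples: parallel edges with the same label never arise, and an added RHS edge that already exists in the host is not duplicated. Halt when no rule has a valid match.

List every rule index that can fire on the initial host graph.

R0: 2 valid matches — {0↦0, 1↦3, 2↦4}, {0↦0, 1↦5, 2↦6}
R1: no valid match — LHS pattern not found
R2: no valid match — LHS pattern not found
R3: no valid match — LHS pattern not found

Answer: [R0]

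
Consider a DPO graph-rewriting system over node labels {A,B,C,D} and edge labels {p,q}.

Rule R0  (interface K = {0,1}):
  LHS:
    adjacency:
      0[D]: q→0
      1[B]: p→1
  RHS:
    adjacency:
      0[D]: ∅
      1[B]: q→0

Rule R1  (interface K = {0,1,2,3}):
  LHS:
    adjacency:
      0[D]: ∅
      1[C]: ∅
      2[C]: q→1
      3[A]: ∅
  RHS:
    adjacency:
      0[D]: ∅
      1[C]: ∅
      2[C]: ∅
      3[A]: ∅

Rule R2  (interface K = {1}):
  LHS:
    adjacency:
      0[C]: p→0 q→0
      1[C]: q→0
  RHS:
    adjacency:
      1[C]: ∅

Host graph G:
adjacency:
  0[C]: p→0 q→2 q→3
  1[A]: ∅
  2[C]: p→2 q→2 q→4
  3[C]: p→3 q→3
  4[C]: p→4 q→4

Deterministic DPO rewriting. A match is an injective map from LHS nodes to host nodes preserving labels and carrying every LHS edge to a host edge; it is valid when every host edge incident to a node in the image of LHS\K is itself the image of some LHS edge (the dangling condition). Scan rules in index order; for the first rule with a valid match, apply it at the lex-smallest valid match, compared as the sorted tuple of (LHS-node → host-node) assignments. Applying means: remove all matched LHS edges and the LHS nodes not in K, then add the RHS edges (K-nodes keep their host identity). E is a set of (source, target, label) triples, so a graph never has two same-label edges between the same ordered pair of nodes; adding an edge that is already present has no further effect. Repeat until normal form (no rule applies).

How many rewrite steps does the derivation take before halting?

start.  V:5 E:10  edges: 0-p->0 0-q->2 0-q->3 2-p->2 2-q->2 2-q->4 3-p->3 3-q->3 4-p->4 4-q->4
1. fire R2 via {0↦3, 1↦0}  →  V:4 E:7  edges: 0-p->0 0-q->2 2-p->2 2-q->2 2-q->4 4-p->4 4-q->4
2. fire R2 via {0↦4, 1↦2}  →  V:3 E:4  edges: 0-p->0 0-q->2 2-p->2 2-q->2
3. fire R2 via {0↦2, 1↦0}  →  V:2 E:1  edges: 0-p->0
final graph: no rule applies after step 3

Answer: 3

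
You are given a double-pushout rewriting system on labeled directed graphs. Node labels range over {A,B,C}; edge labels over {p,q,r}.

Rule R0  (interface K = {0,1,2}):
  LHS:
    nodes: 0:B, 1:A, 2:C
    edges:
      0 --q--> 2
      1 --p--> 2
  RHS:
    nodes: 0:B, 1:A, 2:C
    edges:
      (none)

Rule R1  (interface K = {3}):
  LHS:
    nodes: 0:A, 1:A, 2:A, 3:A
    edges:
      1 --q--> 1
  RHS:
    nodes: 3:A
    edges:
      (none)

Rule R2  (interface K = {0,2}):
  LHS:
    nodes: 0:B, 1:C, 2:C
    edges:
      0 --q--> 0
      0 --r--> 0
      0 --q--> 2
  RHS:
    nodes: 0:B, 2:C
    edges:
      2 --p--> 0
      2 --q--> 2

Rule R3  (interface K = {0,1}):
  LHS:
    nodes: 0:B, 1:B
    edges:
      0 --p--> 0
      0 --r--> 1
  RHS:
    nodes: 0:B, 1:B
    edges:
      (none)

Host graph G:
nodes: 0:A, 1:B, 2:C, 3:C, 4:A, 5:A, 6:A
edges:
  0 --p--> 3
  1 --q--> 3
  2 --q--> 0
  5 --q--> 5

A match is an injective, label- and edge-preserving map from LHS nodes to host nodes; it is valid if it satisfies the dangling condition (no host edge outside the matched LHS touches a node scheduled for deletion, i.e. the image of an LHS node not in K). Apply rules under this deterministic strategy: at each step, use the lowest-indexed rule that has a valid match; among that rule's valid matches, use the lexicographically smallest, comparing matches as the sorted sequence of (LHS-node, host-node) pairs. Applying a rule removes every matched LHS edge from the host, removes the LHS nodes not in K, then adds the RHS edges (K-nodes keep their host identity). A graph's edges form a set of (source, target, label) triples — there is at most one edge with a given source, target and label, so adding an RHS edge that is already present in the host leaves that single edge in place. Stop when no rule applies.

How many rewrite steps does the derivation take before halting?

[0] host  ⇒  7 nodes, 4 edges  {0-p->3 1-q->3 2-q->0 5-q->5}
[1] R0 @ {0↦1, 1↦0, 2↦3}  ⇒  7 nodes, 2 edges  {2-q->0 5-q->5}
[2] R1 @ {0↦4, 1↦5, 2↦6, 3↦0}  ⇒  4 nodes, 1 edges  {2-q->0}
final graph: no rule applies after step 2

Answer: 2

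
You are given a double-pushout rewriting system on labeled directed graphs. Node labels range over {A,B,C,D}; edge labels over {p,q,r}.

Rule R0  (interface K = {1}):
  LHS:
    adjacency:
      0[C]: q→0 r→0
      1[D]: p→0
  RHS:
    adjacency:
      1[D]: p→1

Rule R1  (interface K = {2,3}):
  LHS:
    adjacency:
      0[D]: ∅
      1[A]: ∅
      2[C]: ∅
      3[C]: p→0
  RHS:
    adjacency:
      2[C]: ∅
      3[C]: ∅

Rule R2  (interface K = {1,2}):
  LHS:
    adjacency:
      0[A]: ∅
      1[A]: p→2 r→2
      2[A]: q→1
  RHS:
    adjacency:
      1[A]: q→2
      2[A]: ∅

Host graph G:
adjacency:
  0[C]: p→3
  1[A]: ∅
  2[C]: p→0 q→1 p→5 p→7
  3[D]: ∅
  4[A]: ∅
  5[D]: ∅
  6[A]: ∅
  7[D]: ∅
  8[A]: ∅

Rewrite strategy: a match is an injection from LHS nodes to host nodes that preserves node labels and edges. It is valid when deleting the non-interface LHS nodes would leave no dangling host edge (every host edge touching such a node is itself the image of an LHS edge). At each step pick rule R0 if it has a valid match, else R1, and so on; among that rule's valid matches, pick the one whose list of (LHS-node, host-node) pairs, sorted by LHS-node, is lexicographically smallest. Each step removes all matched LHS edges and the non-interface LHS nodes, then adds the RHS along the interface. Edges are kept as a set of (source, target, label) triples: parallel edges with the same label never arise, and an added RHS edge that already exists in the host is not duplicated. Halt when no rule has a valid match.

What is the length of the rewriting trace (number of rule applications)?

Answer: 3

Steps:
start.  V:9 E:5  edges: 0-p->3 2-p->0 2-q->1 2-p->5 2-p->7
1. fire R1 via {0↦3, 1↦4, 2↦2, 3↦0}  →  V:7 E:4  edges: 2-p->0 2-q->1 2-p->5 2-p->7
2. fire R1 via {0↦5, 1↦6, 2↦0, 3↦2}  →  V:5 E:3  edges: 2-p->0 2-q->1 2-p->7
3. fire R1 via {0↦7, 1↦8, 2↦0, 3↦2}  →  V:3 E:2  edges: 2-p->0 2-q->1
halt: no rule applies after step 3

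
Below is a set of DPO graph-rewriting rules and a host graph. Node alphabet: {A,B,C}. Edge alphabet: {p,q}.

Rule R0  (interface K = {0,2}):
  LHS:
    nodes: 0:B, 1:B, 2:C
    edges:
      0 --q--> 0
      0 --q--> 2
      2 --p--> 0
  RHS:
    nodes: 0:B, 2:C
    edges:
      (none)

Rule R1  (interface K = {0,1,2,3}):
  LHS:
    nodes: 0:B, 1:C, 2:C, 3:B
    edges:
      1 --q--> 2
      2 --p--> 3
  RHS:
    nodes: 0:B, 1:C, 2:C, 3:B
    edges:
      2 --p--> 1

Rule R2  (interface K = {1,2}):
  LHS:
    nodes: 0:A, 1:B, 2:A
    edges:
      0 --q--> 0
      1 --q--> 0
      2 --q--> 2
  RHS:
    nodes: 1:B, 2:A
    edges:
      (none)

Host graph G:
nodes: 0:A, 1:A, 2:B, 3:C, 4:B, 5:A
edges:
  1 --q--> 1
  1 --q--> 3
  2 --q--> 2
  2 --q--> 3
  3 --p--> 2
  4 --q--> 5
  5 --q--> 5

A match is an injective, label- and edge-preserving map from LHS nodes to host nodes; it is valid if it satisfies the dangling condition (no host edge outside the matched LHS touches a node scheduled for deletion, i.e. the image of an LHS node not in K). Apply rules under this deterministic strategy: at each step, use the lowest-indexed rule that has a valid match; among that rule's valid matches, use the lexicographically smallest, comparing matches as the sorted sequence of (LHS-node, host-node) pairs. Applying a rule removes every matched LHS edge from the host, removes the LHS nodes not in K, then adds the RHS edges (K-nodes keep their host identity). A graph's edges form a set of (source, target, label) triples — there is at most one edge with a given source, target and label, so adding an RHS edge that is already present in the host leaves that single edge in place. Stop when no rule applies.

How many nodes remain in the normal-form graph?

initial: |V|=6 |E|=7  E = 1-q->1 1-q->3 2-q->2 2-q->3 3-p->2 4-q->5 5-q->5
step 1: apply R2 at {0↦5, 1↦4, 2↦1}  → |V|=5 |E|=4  E = 1-q->3 2-q->2 2-q->3 3-p->2
step 2: apply R0 at {0↦2, 1↦4, 2↦3}  → |V|=4 |E|=1  E = 1-q->3
final graph: no rule applies after step 2
NF nodes: {0:A, 1:A, 2:B, 3:C}

Answer: 4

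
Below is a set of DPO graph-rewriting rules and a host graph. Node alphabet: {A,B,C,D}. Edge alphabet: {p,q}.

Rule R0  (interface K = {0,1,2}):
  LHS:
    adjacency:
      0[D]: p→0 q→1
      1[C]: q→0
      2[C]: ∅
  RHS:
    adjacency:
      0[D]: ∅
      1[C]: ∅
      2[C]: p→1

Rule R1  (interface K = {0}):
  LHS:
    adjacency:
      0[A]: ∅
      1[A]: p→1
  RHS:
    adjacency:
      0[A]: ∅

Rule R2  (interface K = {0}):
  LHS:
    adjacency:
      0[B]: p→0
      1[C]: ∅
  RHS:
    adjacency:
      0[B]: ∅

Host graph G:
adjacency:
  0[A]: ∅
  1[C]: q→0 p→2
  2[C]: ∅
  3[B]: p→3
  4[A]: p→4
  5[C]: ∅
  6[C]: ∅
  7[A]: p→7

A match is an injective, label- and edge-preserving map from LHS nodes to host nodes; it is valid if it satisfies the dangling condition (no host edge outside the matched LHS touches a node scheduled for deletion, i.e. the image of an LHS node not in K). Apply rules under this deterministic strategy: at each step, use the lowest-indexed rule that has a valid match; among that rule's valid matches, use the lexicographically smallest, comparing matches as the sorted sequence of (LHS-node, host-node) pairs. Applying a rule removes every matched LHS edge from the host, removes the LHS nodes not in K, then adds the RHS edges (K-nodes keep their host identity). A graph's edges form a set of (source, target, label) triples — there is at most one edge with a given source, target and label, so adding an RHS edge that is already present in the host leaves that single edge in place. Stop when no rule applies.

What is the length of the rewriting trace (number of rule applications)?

[0] host  ⇒  8 nodes, 5 edges  {1-q->0 1-p->2 3-p->3 4-p->4 7-p->7}
[1] R1 @ {0↦0, 1↦4}  ⇒  7 nodes, 4 edges  {1-q->0 1-p->2 3-p->3 7-p->7}
[2] R1 @ {0↦0, 1↦7}  ⇒  6 nodes, 3 edges  {1-q->0 1-p->2 3-p->3}
[3] R2 @ {0↦3, 1↦5}  ⇒  5 nodes, 2 edges  {1-q->0 1-p->2}
final graph: no rule applies after step 3

Answer: 3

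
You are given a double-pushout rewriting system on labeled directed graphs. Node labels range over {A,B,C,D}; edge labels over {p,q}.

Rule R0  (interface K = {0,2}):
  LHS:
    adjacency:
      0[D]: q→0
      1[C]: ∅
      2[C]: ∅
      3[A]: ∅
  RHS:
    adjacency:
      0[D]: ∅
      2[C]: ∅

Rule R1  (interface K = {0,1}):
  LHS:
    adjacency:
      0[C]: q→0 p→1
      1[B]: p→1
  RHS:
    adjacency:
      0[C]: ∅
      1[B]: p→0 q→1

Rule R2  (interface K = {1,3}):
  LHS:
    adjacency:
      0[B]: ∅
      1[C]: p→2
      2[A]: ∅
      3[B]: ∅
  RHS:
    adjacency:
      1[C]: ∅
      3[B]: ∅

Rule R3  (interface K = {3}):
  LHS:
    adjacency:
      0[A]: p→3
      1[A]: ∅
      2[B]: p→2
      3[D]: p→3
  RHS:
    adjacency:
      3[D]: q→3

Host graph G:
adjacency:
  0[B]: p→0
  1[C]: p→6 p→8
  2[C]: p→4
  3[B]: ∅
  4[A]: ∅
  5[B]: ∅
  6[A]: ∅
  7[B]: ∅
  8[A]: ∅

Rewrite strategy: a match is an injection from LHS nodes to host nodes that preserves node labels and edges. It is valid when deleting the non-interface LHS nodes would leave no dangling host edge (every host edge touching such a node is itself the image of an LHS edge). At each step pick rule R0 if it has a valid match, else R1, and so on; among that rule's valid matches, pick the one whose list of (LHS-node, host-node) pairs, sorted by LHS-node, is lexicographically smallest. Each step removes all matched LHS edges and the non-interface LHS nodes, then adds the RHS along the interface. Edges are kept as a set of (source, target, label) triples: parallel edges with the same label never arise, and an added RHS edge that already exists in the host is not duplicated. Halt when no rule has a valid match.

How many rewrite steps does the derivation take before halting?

Answer: 3

Steps:
start.  V:9 E:4  edges: 0-p->0 1-p->6 1-p->8 2-p->4
1. fire R2 via {0↦3, 1↦1, 2↦6, 3↦0}  →  V:7 E:3  edges: 0-p->0 1-p->8 2-p->4
2. fire R2 via {0↦5, 1↦1, 2↦8, 3↦0}  →  V:5 E:2  edges: 0-p->0 2-p->4
3. fire R2 via {0↦7, 1↦2, 2↦4, 3↦0}  →  V:3 E:1  edges: 0-p->0
normal form: no rule applies after step 3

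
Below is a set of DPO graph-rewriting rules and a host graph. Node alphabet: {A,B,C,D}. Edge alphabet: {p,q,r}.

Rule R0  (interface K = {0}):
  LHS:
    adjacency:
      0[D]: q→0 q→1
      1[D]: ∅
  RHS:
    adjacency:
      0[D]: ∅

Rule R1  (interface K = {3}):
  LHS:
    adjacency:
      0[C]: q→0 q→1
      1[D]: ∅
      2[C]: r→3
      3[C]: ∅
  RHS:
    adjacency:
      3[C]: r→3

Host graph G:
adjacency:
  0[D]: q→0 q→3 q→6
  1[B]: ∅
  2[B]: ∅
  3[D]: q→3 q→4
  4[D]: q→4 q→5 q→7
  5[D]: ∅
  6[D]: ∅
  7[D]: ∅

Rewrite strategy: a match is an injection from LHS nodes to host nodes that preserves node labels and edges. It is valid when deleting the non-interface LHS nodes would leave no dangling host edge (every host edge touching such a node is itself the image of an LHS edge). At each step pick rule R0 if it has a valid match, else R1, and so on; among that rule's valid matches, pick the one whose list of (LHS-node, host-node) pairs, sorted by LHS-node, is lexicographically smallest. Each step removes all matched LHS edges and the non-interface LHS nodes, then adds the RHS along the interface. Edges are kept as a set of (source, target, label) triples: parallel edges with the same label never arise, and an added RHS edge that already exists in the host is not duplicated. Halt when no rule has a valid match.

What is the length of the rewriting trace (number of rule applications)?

initial: |V|=8 |E|=8  E = 0-q->0 0-q->3 0-q->6 3-q->3 3-q->4 4-q->4 4-q->5 4-q->7
step 1: apply R0 at {0↦0, 1↦6}  → |V|=7 |E|=6  E = 0-q->3 3-q->3 3-q->4 4-q->4 4-q->5 4-q->7
step 2: apply R0 at {0↦4, 1↦5}  → |V|=6 |E|=4  E = 0-q->3 3-q->3 3-q->4 4-q->7
final graph: no rule applies after step 2

Answer: 2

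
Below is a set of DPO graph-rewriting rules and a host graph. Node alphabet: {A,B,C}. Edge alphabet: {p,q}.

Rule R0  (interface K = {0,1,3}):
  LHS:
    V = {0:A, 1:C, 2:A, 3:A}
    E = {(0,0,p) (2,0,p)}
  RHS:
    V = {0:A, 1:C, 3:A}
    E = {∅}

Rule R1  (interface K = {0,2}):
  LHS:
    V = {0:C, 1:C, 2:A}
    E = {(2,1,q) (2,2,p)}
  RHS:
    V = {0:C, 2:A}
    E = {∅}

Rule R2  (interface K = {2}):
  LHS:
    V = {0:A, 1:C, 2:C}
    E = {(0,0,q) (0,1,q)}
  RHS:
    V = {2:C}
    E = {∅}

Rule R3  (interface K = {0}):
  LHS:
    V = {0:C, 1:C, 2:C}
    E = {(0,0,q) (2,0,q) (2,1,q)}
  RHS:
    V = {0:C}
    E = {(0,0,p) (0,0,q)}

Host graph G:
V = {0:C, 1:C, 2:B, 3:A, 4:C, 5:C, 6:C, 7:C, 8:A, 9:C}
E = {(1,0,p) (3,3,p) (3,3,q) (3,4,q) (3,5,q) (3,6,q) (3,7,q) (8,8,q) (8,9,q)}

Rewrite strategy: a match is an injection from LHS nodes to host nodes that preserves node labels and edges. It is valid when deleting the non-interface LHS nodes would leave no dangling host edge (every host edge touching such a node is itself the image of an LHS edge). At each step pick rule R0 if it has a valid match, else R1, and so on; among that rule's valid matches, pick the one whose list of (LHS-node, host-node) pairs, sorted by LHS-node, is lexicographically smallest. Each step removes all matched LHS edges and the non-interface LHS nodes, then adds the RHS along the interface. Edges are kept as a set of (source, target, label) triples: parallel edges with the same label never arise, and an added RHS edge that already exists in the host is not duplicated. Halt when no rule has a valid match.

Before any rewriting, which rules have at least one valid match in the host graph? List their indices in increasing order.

Answer: [R1,R2]

Steps:
R0: no valid match — LHS pattern not found
R1: 24 valid matches — {0↦0, 1↦4, 2↦3}, {0↦0, 1↦5, 2↦3}, {0↦0, 1↦6, 2↦3} (+21 more)
R2: 6 valid matches — {0↦8, 1↦9, 2↦0}, {0↦8, 1↦9, 2↦1}, {0↦8, 1↦9, 2↦4} (+3 more)
R3: no valid match — LHS pattern not found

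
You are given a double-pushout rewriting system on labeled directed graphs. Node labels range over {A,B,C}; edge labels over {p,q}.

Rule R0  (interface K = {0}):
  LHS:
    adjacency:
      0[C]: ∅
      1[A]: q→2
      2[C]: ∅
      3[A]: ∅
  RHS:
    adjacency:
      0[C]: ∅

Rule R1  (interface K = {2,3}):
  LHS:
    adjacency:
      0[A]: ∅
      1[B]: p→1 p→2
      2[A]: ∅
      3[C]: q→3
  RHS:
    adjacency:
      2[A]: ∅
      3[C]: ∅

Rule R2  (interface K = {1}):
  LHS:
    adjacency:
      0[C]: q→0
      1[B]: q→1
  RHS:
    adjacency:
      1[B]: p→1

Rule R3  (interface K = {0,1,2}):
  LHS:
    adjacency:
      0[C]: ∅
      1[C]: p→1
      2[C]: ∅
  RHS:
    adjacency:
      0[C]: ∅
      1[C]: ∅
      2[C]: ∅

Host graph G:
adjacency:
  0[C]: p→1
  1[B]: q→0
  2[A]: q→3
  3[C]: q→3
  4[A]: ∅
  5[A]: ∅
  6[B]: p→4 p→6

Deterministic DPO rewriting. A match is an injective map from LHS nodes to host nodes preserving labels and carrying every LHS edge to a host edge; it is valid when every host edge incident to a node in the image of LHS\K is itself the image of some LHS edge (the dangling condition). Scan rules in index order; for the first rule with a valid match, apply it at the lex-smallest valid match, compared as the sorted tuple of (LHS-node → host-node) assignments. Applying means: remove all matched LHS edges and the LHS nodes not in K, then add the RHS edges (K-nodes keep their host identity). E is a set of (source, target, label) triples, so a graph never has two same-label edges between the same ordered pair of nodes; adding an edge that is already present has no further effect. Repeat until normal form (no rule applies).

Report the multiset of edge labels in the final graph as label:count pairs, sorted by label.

start.  V:7 E:6  edges: 0-p->1 1-q->0 2-q->3 3-q->3 6-p->4 6-p->6
1. fire R1 via {0↦5, 1↦6, 2↦4, 3↦3}  →  V:5 E:3  edges: 0-p->1 1-q->0 2-q->3
2. fire R0 via {0↦0, 1↦2, 2↦3, 3↦4}  →  V:2 E:2  edges: 0-p->1 1-q->0
normal form: no rule applies after step 2
NF edges: [(0, 1, 'p'), (1, 0, 'q')]

Answer: p:1 q:1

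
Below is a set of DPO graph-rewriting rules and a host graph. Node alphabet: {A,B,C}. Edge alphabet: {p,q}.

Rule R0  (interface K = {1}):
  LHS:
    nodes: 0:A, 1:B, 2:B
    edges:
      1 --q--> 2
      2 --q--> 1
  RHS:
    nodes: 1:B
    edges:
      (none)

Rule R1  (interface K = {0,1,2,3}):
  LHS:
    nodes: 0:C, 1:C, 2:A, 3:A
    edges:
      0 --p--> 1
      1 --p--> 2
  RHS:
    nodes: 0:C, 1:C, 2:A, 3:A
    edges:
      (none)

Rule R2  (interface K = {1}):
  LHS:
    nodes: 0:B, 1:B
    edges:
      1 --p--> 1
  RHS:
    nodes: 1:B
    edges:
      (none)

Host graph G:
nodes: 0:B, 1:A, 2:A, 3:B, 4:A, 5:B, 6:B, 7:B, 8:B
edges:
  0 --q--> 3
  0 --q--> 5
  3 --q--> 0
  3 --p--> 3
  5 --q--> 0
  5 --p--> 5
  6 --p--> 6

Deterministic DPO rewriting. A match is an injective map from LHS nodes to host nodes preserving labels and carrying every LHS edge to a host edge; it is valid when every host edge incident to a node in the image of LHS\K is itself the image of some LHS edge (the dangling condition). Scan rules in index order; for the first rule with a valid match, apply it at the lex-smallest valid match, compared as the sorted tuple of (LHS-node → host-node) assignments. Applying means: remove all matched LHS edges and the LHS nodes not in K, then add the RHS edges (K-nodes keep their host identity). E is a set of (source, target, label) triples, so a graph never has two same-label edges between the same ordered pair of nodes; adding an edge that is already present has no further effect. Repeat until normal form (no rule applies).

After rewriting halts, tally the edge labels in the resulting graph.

Answer: (no edges)

Rewrite trace:
[0] host  ⇒  9 nodes, 7 edges  {0-q->3 0-q->5 3-q->0 3-p->3 5-q->0 5-p->5 6-p->6}
[1] R2 @ {0↦7, 1↦3}  ⇒  8 nodes, 6 edges  {0-q->3 0-q->5 3-q->0 5-q->0 5-p->5 6-p->6}
[2] R0 @ {0↦1, 1↦0, 2↦3}  ⇒  6 nodes, 4 edges  {0-q->5 5-q->0 5-p->5 6-p->6}
[3] R0 @ {0↦2, 1↦5, 2↦0}  ⇒  4 nodes, 2 edges  {5-p->5 6-p->6}
[4] R2 @ {0↦8, 1↦5}  ⇒  3 nodes, 1 edges  {6-p->6}
[5] R2 @ {0↦5, 1↦6}  ⇒  2 nodes, 0 edges  {∅}
normal form: no rule applies after step 5
NF edges: []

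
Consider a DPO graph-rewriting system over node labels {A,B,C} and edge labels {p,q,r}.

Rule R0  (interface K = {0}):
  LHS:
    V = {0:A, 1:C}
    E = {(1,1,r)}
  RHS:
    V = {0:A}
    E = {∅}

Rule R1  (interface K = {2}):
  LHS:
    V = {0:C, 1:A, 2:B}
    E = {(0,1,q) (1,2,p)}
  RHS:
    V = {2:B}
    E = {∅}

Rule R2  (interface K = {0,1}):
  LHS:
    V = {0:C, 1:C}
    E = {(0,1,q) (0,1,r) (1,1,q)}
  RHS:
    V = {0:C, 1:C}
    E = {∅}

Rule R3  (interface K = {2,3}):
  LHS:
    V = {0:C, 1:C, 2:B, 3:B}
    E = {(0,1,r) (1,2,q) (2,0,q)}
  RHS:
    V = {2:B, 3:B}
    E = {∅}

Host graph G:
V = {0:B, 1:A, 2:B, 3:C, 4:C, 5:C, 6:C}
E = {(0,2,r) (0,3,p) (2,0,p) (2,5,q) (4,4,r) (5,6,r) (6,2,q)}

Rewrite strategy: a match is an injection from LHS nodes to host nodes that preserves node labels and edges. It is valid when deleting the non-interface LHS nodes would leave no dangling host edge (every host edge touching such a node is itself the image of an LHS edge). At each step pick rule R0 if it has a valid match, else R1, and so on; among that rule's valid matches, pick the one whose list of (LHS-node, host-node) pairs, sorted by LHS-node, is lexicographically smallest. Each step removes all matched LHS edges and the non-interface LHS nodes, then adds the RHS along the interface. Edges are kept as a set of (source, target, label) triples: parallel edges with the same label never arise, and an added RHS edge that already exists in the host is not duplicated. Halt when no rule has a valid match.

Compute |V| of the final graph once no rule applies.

start.  V:7 E:7  edges: 0-r->2 0-p->3 2-p->0 2-q->5 4-r->4 5-r->6 6-q->2
1. fire R0 via {0↦1, 1↦4}  →  V:6 E:6  edges: 0-r->2 0-p->3 2-p->0 2-q->5 5-r->6 6-q->2
2. fire R3 via {0↦5, 1↦6, 2↦2, 3↦0}  →  V:4 E:3  edges: 0-r->2 0-p->3 2-p->0
halt: no rule applies after step 2
NF nodes: {0:B, 1:A, 2:B, 3:C}

Answer: 4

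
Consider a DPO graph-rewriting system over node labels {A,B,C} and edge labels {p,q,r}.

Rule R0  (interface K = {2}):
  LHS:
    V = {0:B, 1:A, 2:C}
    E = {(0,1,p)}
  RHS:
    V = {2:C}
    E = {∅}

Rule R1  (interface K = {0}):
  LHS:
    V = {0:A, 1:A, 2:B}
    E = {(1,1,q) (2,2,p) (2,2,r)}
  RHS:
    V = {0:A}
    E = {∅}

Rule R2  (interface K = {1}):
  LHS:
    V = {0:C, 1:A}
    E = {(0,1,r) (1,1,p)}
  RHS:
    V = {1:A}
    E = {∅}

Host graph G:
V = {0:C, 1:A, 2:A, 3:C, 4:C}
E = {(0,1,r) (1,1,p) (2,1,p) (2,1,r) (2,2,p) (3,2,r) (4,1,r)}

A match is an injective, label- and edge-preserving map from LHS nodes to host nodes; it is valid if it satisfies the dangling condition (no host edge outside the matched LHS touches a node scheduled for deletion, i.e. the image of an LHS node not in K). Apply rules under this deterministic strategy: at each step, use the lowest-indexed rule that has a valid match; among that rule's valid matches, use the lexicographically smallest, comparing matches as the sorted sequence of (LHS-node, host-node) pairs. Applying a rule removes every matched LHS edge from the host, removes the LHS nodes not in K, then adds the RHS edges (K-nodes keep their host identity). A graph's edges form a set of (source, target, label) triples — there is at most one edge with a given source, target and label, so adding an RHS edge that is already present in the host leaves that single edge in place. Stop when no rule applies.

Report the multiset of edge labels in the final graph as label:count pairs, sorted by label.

Answer: p:1 r:2

Steps:
[0] host  ⇒  5 nodes, 7 edges  {0-r->1 1-p->1 2-p->1 2-r->1 2-p->2 3-r->2 4-r->1}
[1] R2 @ {0↦0, 1↦1}  ⇒  4 nodes, 5 edges  {2-p->1 2-r->1 2-p->2 3-r->2 4-r->1}
[2] R2 @ {0↦3, 1↦2}  ⇒  3 nodes, 3 edges  {2-p->1 2-r->1 4-r->1}
normal form: no rule applies after step 2
NF edges: [(2, 1, 'p'), (2, 1, 'r'), (4, 1, 'r')]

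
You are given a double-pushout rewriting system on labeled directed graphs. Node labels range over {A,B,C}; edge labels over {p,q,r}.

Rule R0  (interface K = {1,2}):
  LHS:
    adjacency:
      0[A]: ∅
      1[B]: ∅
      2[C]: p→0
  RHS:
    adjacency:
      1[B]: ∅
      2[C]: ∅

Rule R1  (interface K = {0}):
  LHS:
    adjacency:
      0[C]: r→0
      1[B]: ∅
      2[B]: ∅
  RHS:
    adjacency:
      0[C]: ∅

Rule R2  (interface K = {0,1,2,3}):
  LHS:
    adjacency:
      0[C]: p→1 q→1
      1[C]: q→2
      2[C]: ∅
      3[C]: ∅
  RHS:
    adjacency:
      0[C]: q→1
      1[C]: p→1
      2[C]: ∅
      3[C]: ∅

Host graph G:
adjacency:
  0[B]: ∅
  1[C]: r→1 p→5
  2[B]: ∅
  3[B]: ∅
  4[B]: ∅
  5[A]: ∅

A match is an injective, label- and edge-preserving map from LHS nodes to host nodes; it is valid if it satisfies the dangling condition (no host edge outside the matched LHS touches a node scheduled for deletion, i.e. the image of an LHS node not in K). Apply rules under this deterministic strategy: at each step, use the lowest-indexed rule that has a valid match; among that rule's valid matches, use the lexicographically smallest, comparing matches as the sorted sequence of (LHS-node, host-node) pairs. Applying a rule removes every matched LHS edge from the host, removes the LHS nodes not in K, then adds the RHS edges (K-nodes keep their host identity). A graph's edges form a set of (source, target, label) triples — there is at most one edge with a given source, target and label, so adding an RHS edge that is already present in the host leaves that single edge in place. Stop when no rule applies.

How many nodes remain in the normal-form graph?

initial: |V|=6 |E|=2  E = 1-r->1 1-p->5
step 1: apply R0 at {0↦5, 1↦0, 2↦1}  → |V|=5 |E|=1  E = 1-r->1
step 2: apply R1 at {0↦1, 1↦0, 2↦2}  → |V|=3 |E|=0  E = ∅
final graph: no rule applies after step 2
NF nodes: {1:C, 3:B, 4:B}

Answer: 3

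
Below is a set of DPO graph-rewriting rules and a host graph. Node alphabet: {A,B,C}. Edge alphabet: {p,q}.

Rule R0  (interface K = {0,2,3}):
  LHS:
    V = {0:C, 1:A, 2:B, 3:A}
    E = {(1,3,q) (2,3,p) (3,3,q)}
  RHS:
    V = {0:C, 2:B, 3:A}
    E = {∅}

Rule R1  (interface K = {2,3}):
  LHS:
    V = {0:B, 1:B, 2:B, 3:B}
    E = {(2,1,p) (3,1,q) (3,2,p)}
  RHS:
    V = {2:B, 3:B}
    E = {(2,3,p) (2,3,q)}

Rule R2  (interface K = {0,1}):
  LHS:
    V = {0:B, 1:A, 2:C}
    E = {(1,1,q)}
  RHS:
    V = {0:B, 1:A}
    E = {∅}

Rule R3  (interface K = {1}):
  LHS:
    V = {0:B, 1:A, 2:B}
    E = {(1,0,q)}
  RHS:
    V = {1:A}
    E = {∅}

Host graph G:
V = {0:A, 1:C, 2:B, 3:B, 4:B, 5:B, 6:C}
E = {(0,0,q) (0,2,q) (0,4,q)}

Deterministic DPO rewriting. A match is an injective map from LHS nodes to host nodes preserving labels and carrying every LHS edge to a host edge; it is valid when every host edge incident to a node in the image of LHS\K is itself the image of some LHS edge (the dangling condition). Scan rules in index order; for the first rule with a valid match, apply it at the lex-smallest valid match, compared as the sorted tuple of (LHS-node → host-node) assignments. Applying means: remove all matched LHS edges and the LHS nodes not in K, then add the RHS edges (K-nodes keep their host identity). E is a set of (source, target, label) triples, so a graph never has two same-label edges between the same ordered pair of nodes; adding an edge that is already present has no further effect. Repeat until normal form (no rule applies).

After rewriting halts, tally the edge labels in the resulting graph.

Answer: (no edges)

Rewrite trace:
initial: |V|=7 |E|=3  E = 0-q->0 0-q->2 0-q->4
step 1: apply R2 at {0↦2, 1↦0, 2↦1}  → |V|=6 |E|=2  E = 0-q->2 0-q->4
step 2: apply R3 at {0↦2, 1↦0, 2↦3}  → |V|=4 |E|=1  E = 0-q->4
step 3: apply R3 at {0↦4, 1↦0, 2↦5}  → |V|=2 |E|=0  E = ∅
normal form: no rule applies after step 3
NF edges: []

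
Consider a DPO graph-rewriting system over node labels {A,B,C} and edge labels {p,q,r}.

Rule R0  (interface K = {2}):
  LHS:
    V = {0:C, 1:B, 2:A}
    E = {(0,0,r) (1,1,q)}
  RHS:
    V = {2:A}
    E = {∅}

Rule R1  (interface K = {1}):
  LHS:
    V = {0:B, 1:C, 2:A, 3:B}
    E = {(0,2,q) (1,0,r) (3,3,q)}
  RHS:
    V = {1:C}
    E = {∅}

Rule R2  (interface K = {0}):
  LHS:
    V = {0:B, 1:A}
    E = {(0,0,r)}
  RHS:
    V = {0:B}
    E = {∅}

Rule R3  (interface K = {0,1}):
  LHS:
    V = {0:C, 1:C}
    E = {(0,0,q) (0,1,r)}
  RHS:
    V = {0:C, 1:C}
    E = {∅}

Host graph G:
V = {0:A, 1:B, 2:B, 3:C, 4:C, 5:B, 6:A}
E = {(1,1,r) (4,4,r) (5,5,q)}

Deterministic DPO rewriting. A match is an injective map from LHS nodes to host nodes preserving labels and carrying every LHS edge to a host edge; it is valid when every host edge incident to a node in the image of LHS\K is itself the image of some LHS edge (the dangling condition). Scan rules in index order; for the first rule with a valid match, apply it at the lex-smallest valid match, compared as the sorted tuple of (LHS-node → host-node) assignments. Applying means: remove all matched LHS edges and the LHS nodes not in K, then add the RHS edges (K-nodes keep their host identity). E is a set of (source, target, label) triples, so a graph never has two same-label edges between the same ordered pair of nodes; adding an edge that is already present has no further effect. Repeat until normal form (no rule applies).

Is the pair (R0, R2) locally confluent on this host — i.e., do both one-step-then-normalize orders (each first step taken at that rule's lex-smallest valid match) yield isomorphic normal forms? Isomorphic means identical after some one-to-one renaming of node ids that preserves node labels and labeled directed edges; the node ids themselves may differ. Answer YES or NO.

Answer: YES

Derivation:
branch R0-first: apply at {0↦4, 1↦5, 2↦0} → |E|=1, then 1 more step(s) → NF |V|=4 |E|=0 V={1:B, 2:B, 3:C, 6:A} E=∅
branch R2-first: apply at {0↦1, 1↦0} → |E|=2, then 1 more step(s) → NF |V|=4 |E|=0 V={1:B, 2:B, 3:C, 6:A} E=∅
graphs isomorphic (equal up to label-preserving node renaming)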